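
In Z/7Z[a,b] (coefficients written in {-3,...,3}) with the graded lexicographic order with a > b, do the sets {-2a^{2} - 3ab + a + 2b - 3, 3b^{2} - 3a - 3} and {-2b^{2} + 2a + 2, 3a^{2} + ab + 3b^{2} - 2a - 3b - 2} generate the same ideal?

No, the ideals differ.

Equality of ideals is decidable: compute both reduced Gröbner bases (unique for the ordering) and check whether they agree.
Buchberger on the first generating set:
f_1 = -2a^{2} - 3ab + a + 2b - 3, LT = a^{2}.
f_2 = 3b^{2} - 3a - 3, LT = b^{2}.

The S-polynomials (S(f_1,f_2)) all reduce to 0 modulo the current basis, so we have a Gröbner basis.
Inter-reduce: drop elements whose leading term is divisible by another's, tail-reduce, and make monic.
Reduced Gröbner basis: {a^{2} - 2ab + 3a - b - 2, b^{2} - a - 1}.

Buchberger on the second generating set:
h_1 = -2b^{2} + 2a + 2, LT = b^{2}.
h_2 = 3a^{2} + ab + 3b^{2} - 2a - 3b - 2, LT = a^{2}.

The S-polynomials (S(h_1,h_2)) all reduce to 0 modulo the current basis, so we have a Gröbner basis.
Inter-reduce: drop elements whose leading term is divisible by another's, tail-reduce, and make monic.
Reduced Gröbner basis: {a^{2} - 2ab - 2a - b - 2, b^{2} - a - 1}.

Since the reduced bases disagree, the two ideals are not the same.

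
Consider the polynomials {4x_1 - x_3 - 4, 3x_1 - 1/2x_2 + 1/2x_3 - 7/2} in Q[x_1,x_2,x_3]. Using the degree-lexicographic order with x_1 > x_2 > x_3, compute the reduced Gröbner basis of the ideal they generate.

f_1 = 4x_1 - x_3 - 4, LT = x_1.
f_2 = 3x_1 - 1/2x_2 + 1/2x_3 - 7/2, LT = x_1.

S(f_1,f_2): lcm = x_1. S = 1/6x_2 - 5/12x_3 + 1/6.
  leading term x_2: no divisor's leading term divides it; move 1/6x_2 to the remainder.
  leading term x_3: no divisor's leading term divides it; move -5/12x_3 to the remainder.
  leading term 1: no divisor's leading term divides it; move 1/6 to the remainder.
  remainder 1/6x_2 - 5/12x_3 + 1/6 ≠ 0; add g_3 = 1/6x_2 - 5/12x_3 + 1/6 to the basis.

S(f_1,g_3): leading monomials are coprime, so the S-polynomial reduces to 0 (Buchberger's first criterion).
S(f_2,g_3): leading monomials are coprime, so the S-polynomial reduces to 0 (Buchberger's first criterion).
Every S-polynomial of the final basis reduces to 0, so we have a Gröbner basis.
Inter-reduce: drop elements whose leading term is divisible by another's, tail-reduce, and make monic.

G = {x_1 - 1/4x_3 - 1, x_2 - 5/2x_3 + 1}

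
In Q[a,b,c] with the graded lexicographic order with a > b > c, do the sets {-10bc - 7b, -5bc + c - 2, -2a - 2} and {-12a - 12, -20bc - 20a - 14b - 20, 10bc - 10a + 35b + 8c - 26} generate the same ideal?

Yes, the ideals are equal.

For a fixed monomial order, each ideal has a unique reduced Gröbner basis; comparing bases decides equality.
Buchberger on the first generating set:
f_1 = -10bc - 7b, LT = bc.
f_2 = -5bc + c - 2, LT = bc.
f_3 = -2a - 2, LT = a.

S(f_1,f_2): lcm = bc. S = 7/10b + 1/5c - 2/5.
  reduce S modulo (f_1, f_2, f_3):
  remainder 7/10b + 1/5c - 2/5 ≠ 0; add g_4 = 7/10b + 1/5c - 2/5 to the basis.

S(f_1,g_4): lcm = bc. S = -2/7c^2 + 7/10b + 4/7c.
  reduce S modulo (f_1, f_2, f_3, g_4):
  remainder -2/7c^2 + 13/35c + 2/5 ≠ 0; add g_5 = -2/7c^2 + 13/35c + 2/5 to the basis.

The other S-polynomials (S(f_1,f_3), S(f_2,f_3), S(f_2,g_4), S(f_3,g_4), S(f_1,g_5), S(f_2,g_5), S(f_3,g_5), S(g_4,g_5)) all reduce to 0 modulo the current basis, so we have a Gröbner basis.
Inter-reduce: drop elements whose leading term is divisible by another's, tail-reduce, and make monic.
Reduced Gröbner basis: {c^2 - 13/10c - 7/5, a + 1, b + 2/7c - 4/7}.

Buchberger on the second generating set:
h_1 = -12a - 12, LT = a.
h_2 = -20bc - 20a - 14b - 20, LT = bc.
h_3 = 10bc - 10a + 35b + 8c - 26, LT = bc.

S(h_2,h_3): lcm = bc. S = 2a - 14/5b - 4/5c + 18/5.
  reduce S modulo (h_1, h_2, h_3):
  remainder -14/5b - 4/5c + 8/5 ≠ 0; add k_4 = -14/5b - 4/5c + 8/5 to the basis.

S(h_2,k_4): lcm = bc. S = -2/7c^2 + a + 7/10b + 4/7c + 1.
  reduce S modulo (h_1, h_2, h_3, k_4):
  remainder -2/7c^2 + 13/35c + 2/5 ≠ 0; add k_5 = -2/7c^2 + 13/35c + 2/5 to the basis.

The other S-polynomials (S(h_1,h_2), S(h_1,h_3), S(h_1,k_4), S(h_3,k_4), S(h_1,k_5), S(h_2,k_5), S(h_3,k_5), S(k_4,k_5)) all reduce to 0 modulo the current basis, so we have a Gröbner basis.
Inter-reduce: drop elements whose leading term is divisible by another's, tail-reduce, and make monic.
Reduced Gröbner basis: {c^2 - 13/10c - 7/5, a + 1, b + 2/7c - 4/7}.

These coincide, so the ideals are equal.
The choice of monomial ordering does not affect the verdict — as long as both bases are computed under the same ordering, their equality decides ideal equality.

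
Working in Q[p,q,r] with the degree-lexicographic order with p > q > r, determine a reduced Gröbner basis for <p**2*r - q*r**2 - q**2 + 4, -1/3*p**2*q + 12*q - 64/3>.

G = {q**2*r**2 + q**3 - 36*q*r - 4*q + 64*r, p**2*q - 36*q + 64, p**2*r - q*r**2 - q**2 + 4}

f_1 = p**2*r - q*r**2 - q**2 + 4, LT = p**2*r.
f_2 = -1/3*p**2*q + 12*q - 64/3, LT = p**2*q.

S(f_1,f_2): lcm = p**2*q*r. S = -q**2*r**2 - q**3 + 36*q*r + 4*q - 64*r.
  leading term q**2*r**2: no divisor's leading term divides it; move -q**2*r**2 to the remainder.
  leading term q**3: no divisor's leading term divides it; move -q**3 to the remainder.
  leading term q*r: no divisor's leading term divides it; move 36*q*r to the remainder.
  leading term q: no divisor's leading term divides it; move 4*q to the remainder.
  leading term r: no divisor's leading term divides it; move -64*r to the remainder.
  remainder -q**2*r**2 - q**3 + 36*q*r + 4*q - 64*r ≠ 0; add g_3 = -q**2*r**2 - q**3 + 36*q*r + 4*q - 64*r to the basis.

The other S-polynomials (S(f_1,g_3), S(f_2,g_3)) all reduce to 0 modulo the current basis, so we have a Gröbner basis.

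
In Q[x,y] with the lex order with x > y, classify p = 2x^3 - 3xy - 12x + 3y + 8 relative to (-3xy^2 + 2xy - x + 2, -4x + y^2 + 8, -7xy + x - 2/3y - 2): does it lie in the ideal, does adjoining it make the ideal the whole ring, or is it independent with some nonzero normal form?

2x^3 - 3xy - 12x + 3y + 8 lies in I (it reduces to 0).

First compute the reduced Gröbner basis of I by Buchberger's algorithm.
f_1 = -3xy^2 + 2xy - x + 2, LT = xy^2.
f_2 = -4x + y^2 + 8, LT = x.
f_3 = -7xy + x - 2/3y - 2, LT = xy.

S(f_1,f_2): lcm = xy^2. S = -2/3xy + 1/3x + 1/4y^4 + 2y^2 - 2/3.
  reduce S modulo (f_1, f_2, f_3):
  remainder 1/4y^4 - 1/6y^3 + 25/12y^2 - 4/3y ≠ 0; add h_4 = 1/4y^4 - 1/6y^3 + 25/12y^2 - 4/3y to the basis.

S(f_1,f_3): lcm = xy^2. S = -11/21xy + 1/3x - 2/21y^2 - 2/7y - 2/3.
  reduce S modulo (f_1, f_2, f_3, h_4):
  remainder -11/84y^3 - 1/84y^2 - 4/3y ≠ 0; add h_5 = -11/84y^3 - 1/84y^2 - 4/3y to the basis.

S(f_2,f_3): lcm = xy. S = 1/7x - 1/4y^3 - 44/21y - 2/7.
  reduce S modulo (f_1, f_2, f_3, h_4, h_5):
  remainder 9/154y^2 + 104/231y ≠ 0; add h_6 = 9/154y^2 + 104/231y to the basis.

S(f_3,h_4): lcm = xy^4. S = 11/21xy^3 - 25/3xy^2 + 16/3xy + 2/21y^4 + 2/7y^3.
  reduce S modulo (f_1, f_2, f_3, h_4, h_5, h_6):
  remainder -1024/729y ≠ 0; add h_7 = -1024/729y to the basis.

The other S-polynomials (S(f_1,h_4), S(f_2,h_4), S(f_1,h_5), S(f_2,h_5), S(f_3,h_5), S(h_4,h_5), S(f_1,h_6), S(f_2,h_6), S(f_3,h_6), S(h_4,h_6), S(h_5,h_6), S(f_1,h_7), S(f_2,h_7), S(f_3,h_7), S(h_4,h_7), S(h_5,h_7), S(h_6,h_7)) all reduce to 0 modulo the current basis, so we have a Gröbner basis.
Inter-reduce: drop elements whose leading term is divisible by another's, tail-reduce, and make monic.
Reduced Gröbner basis: {x - 2, y}.
Label its elements g_1 = x - 2, g_2 = y.

Reduce p = 2x^3 - 3xy - 12x + 3y + 8 modulo G:
  leading term x^3: subtract (2x^2)·g_1 from 2x^3 - 3xy - 12x + 3y + 8 → 4x^2 - 3xy - 12x + 3y + 8
  leading term x^2: subtract (4x)·g_1 from 4x^2 - 3xy - 12x + 3y + 8 → -3xy - 4x + 3y + 8
  leading term xy: subtract (-3y)·g_1 from -3xy - 4x + 3y + 8 → -4x - 3y + 8
  leading term x: subtract (-4)·g_1 from -4x - 3y + 8 → -3y
  leading term y: subtract (-3)·g_2 from -3y → 0
  normal form = 0.
Since the normal form is 0, p ∈ I.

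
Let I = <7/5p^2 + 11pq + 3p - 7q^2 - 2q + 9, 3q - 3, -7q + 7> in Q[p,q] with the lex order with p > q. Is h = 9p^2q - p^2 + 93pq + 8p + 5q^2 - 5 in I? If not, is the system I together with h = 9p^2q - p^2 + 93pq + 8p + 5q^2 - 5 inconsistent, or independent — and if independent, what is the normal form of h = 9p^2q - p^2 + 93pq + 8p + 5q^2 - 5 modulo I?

First compute the reduced Gröbner basis of I by Buchberger's algorithm.
f_1 = 7/5p^2 + 11pq + 3p - 7q^2 - 2q + 9, LT = p^2.
f_2 = 3q - 3, LT = q.
f_3 = -7q + 7, LT = q.

S(f_1,f_2): leading monomials are coprime, so the S-polynomial reduces to 0 (Buchberger's first criterion).
S(f_1,f_3): leading monomials are coprime, so the S-polynomial reduces to 0 (Buchberger's first criterion).
S(f_2,f_3): lcm = q. S = 0.
  remainder 0.

Every S-polynomial of the final basis reduces to 0, so we have a Gröbner basis.
Inter-reduce: drop elements whose leading term is divisible by another's, tail-reduce, and make monic.
Reduced Gröbner basis: {p^2 + 10p, q - 1}.
Label its elements g_1 = p^2 + 10p, g_2 = q - 1.

Reduce h = 9p^2q - p^2 + 93pq + 8p + 5q^2 - 5 modulo G:
  leading term p^2q: subtract (9q)·g_1 from 9p^2q - p^2 + 93pq + 8p + 5q^2 - 5 → -p^2 + 3pq + 8p + 5q^2 - 5
  leading term p^2: subtract (-1)·g_1 from -p^2 + 3pq + 8p + 5q^2 - 5 → 3pq + 18p + 5q^2 - 5
  leading term pq: subtract (3p)·g_2 from 3pq + 18p + 5q^2 - 5 → 21p + 5q^2 - 5
  leading term p: no divisor's leading term divides it; move 21p to the remainder.
  leading term q^2: subtract (5q)·g_2 from 5q^2 - 5 → 5q - 5
  leading term q: subtract (5)·g_2 from 5q - 5 → 0
  normal form = 21p.
The normal form is nonzero, so h ∉ I. Since h minus its normal form lies in I, I + (h) = I + (r) where r = 21p; decide whether this ideal is the whole ring.
Run Buchberger on G together with r (pairs among the g_i already reduce to 0 since G is a Gröbner basis):
g_1 = p^2 + 10p, LT = p^2.
g_2 = q - 1, LT = q.
r = 21p, LT = p.

S(g_1,g_2): leading monomials are coprime, so the S-polynomial reduces to 0 (Buchberger's first criterion).
S(g_1,r): lcm = p^2. S = 10p.
  leading term p: subtract (10/21)·r from 10p → 0
  remainder 0.

S(g_2,r): leading monomials are coprime, so the S-polynomial reduces to 0 (Buchberger's first criterion).
Every S-polynomial of the final basis reduces to 0, so we have a Gröbner basis.
Inter-reduce: drop elements whose leading term is divisible by another's, tail-reduce, and make monic.
Reduced Gröbner basis: {p, q - 1}.
The reduced Gröbner basis of I + (h) is {p, q - 1} ≠ {1}, a proper ideal, so the enlarged system stays consistent: h is independent of I, with normal form 21p.

9p^2q - p^2 + 93pq + 8p + 5q^2 - 5 is independent of I; its normal form modulo I is 21p.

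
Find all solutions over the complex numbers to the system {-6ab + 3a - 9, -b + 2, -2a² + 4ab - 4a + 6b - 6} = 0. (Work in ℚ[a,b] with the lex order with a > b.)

{(-1, 2)}

Compute a lex Gröbner basis by Buchberger's algorithm.
f_1 = -6ab + 3a - 9, LT = ab.
f_2 = -b + 2, LT = b.
f_3 = -2a² + 4ab - 4a + 6b - 6, LT = a².

S(f_1,f_2): lcm = ab. S = 3/2a + 3/2.
  leading term a: no divisor's leading term divides it; move 3/2a to the remainder.
  leading term 1: no divisor's leading term divides it; move 3/2 to the remainder.
  remainder 3/2a + 3/2 ≠ 0; add h_4 = 3/2a + 3/2 to the basis.

S(f_1,f_3): lcm = a²b. S = -½a² + 2ab² - 2ab + 3/2a + 3b² - 3b.
  leading term a²: subtract (¼)·f_3 from -½a² + 2ab² - 2ab + 3/2a + 3b² - 3b → 2ab² - 3ab + 5/2a + 3b² - 9/2b + 3/2
  leading term ab²: subtract (-⅓b)·f_1 from 2ab² - 3ab + 5/2a + 3b² - 9/2b + 3/2 → -2ab + 5/2a + 3b² - 15/2b + 3/2
  leading term ab: subtract (⅓)·f_1 from -2ab + 5/2a + 3b² - 15/2b + 3/2 → 3/2a + 3b² - 15/2b + 9/2
  leading term a: subtract (1)·h_4 from 3/2a + 3b² - 15/2b + 9/2 → 3b² - 15/2b + 3
  leading term b²: subtract (-3b)·f_2 from 3b² - 15/2b + 3 → -3/2b + 3
  leading term b: subtract (3/2)·f_2 from -3/2b + 3 → 0
  remainder 0.

S(f_2,f_3): leading monomials are coprime, so the S-polynomial reduces to 0 (Buchberger's first criterion).
S(f_1,h_4): lcm = ab. S = -½a - b + 3/2.
  leading term a: subtract (-⅓)·h_4 from -½a - b + 3/2 → -b + 2
  leading term b: subtract (1)·f_2 from -b + 2 → 0
  remainder 0.

S(f_2,h_4): leading monomials are coprime, so the S-polynomial reduces to 0 (Buchberger's first criterion).
S(f_3,h_4): lcm = a². S = -2ab + a - 3b + 3.
  leading term ab: subtract (⅓)·f_1 from -2ab + a - 3b + 3 → -3b + 6
  leading term b: subtract (3)·f_2 from -3b + 6 → 0
  remainder 0.

Every S-polynomial of the final basis reduces to 0, so we have a Gröbner basis.
Inter-reduce: drop elements whose leading term is divisible by another's, tail-reduce, and make monic.
Reduced Gröbner basis: {a + 1, b - 2}.

Since the basis is lex-ordered, b - 2 is univariate in b. Its roots are {2}. Back-substituting each root into the other basis elements fixes the other coordinates.
  b = 2: the earlier basis element becomes a + 1 = 0, giving a = -1 — point (-1, 2).
Substituting each solution back into the original system confirms all equations vanish.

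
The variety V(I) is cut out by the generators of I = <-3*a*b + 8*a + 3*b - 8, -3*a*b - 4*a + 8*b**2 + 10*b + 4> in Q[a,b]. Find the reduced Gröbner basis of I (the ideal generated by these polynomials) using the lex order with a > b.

G = {a - 2/3*b**2 - 7/12*b - 1, b**3 - 43/24*b**2 - 7/3*b}

f_1 = -3*a*b + 8*a + 3*b - 8, LT = a*b.
f_2 = -3*a*b - 4*a + 8*b**2 + 10*b + 4, LT = a*b.

S(f_1,f_2): lcm = a*b. S = -4*a + 8/3*b**2 + 7/3*b + 4.
  leading term a: no divisor's leading term divides it; move -4*a to the remainder.
  leading term b**2: no divisor's leading term divides it; move 8/3*b**2 to the remainder.
  leading term b: no divisor's leading term divides it; move 7/3*b to the remainder.
  leading term 1: no divisor's leading term divides it; move 4 to the remainder.
  remainder -4*a + 8/3*b**2 + 7/3*b + 4 ≠ 0; add g_3 = -4*a + 8/3*b**2 + 7/3*b + 4 to the basis.

S(f_1,g_3): lcm = a*b. S = -8/3*a + 2/3*b**3 + 7/12*b**2 + 8/3.
  leading term a: subtract (2/3)·g_3 from -8/3*a + 2/3*b**3 + 7/12*b**2 + 8/3 → 2/3*b**3 - 43/36*b**2 - 14/9*b
  leading term b**3: no divisor's leading term divides it; move 2/3*b**3 to the remainder.
  leading term b**2: no divisor's leading term divides it; move -43/36*b**2 to the remainder.
  leading term b: no divisor's leading term divides it; move -14/9*b to the remainder.
  remainder 2/3*b**3 - 43/36*b**2 - 14/9*b ≠ 0; add g_4 = 2/3*b**3 - 43/36*b**2 - 14/9*b to the basis.

The other S-polynomials (S(f_2,g_3), S(f_1,g_4), S(f_2,g_4), S(g_3,g_4)) all reduce to 0 modulo the current basis, so we have a Gröbner basis.
Inter-reduce: drop elements whose leading term is divisible by another's, tail-reduce, and make monic.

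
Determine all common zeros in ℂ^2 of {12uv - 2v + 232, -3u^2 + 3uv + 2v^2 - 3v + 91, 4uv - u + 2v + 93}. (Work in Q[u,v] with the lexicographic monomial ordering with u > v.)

{(5, -4)}

Compute a lex Gröbner basis by Buchberger's algorithm.
f_1 = 12uv - 2v + 232, LT = uv.
f_2 = -3u^2 + 3uv + 2v^2 - 3v + 91, LT = u^2.
f_3 = 4uv - u + 2v + 93, LT = uv.

S(f_1,f_2): lcm = u^2v. S = uv^2 - 1/6uv + 58/3u + 2/3v^3 - v^2 + 91/3v.
  reduce S modulo (f_1, f_2, f_3):
  remainder 58/3u + 2/3v^3 - 5/6v^2 + 395/36v + 29/9 ≠ 0; add h_4 = 58/3u + 2/3v^3 - 5/6v^2 + 395/36v + 29/9 to the basis.

S(f_1,f_3): lcm = uv. S = 1/4u - 2/3v - 47/12.
  reduce S modulo (f_1, f_2, f_3, h_4):
  remainder -1/116v^3 + 5/464v^2 - 2251/2784v - 95/24 ≠ 0; add h_5 = -1/116v^3 + 5/464v^2 - 2251/2784v - 95/24 to the basis.

S(f_2,f_3): lcm = u^2v. S = 1/4u^2 - uv^2 - 1/2uv - 93/4u - 2/3v^3 + v^2 - 91/3v.
  reduce S modulo (f_1, f_2, f_3, h_4, h_5):
  remainder 1/6v^2 - 775/72v - 823/18 ≠ 0; add h_6 = 1/6v^2 - 775/72v - 823/18 to the basis.

S(f_1,h_4): lcm = uv. S = -1/29v^4 + 5/116v^3 - 395/696v^2 - 1/3v + 58/3.
  reduce S modulo (f_1, f_2, f_3, h_4, h_5, h_6):
  remainder 3379/18v + 6758/9 ≠ 0; add h_7 = 3379/18v + 6758/9 to the basis.

The other S-polynomials (S(f_2,h_4), S(f_3,h_4), S(f_1,h_5), S(f_2,h_5), S(f_3,h_5), S(h_4,h_5), S(f_1,h_6), S(f_2,h_6), S(f_3,h_6), S(h_4,h_6), S(h_5,h_6), S(f_1,h_7), S(f_2,h_7), S(f_3,h_7), S(h_4,h_7), S(h_5,h_7), S(h_6,h_7)) all reduce to 0 modulo the current basis, so we have a Gröbner basis.
Inter-reduce: drop elements whose leading term is divisible by another's, tail-reduce, and make monic.
Reduced Gröbner basis: {u - 5, v + 4}.

A lex Gröbner basis eliminates variables successively. Here v + 4 depends only on v, with roots {-4}; lifting each root through the earlier basis elements recovers the full solutions.
  v = -4: the earlier basis element becomes u - 5 = 0, giving u = 5 — point (5, -4).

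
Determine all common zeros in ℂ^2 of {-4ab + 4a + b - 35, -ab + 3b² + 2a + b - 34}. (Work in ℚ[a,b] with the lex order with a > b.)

{(-4, 3), (sqrt(1785)/4 + 13, -9/8 + sqrt(1785)/24), (13 - sqrt(1785)/4, -sqrt(1785)/24 - 9/8)}

Compute a lex Gröbner basis by Buchberger's algorithm.
f_1 = -4ab + 4a + b - 35, LT = ab.
f_2 = -ab + 2a + 3b² + b - 34, LT = ab.

S(f_1,f_2): lcm = ab. S = a + 3b² + ¾b - 101/4.
  leading term a: no divisor's leading term divides it; move a to the remainder.
  leading term b²: no divisor's leading term divides it; move 3b² to the remainder.
  leading term b: no divisor's leading term divides it; move ¾b to the remainder.
  leading term 1: no divisor's leading term divides it; move -101/4 to the remainder.
  remainder a + 3b² + ¾b - 101/4 ≠ 0; add h_3 = a + 3b² + ¾b - 101/4 to the basis.

S(f_1,h_3): lcm = ab. S = -a - 3b³ - ¾b² + 25b + 35/4.
  leading term a: subtract (-1)·h_3 from -a - 3b³ - ¾b² + 25b + 35/4 → -3b³ + 9/4b² + 103/4b - 33/2
  leading term b³: no divisor's leading term divides it; move -3b³ to the remainder.
  leading term b²: no divisor's leading term divides it; move 9/4b² to the remainder.
  leading term b: no divisor's leading term divides it; move 103/4b to the remainder.
  leading term 1: no divisor's leading term divides it; move -33/2 to the remainder.
  remainder -3b³ + 9/4b² + 103/4b - 33/2 ≠ 0; add h_4 = -3b³ + 9/4b² + 103/4b - 33/2 to the basis.

The other S-polynomials (S(f_2,h_3), S(f_1,h_4), S(f_2,h_4), S(h_3,h_4)) all reduce to 0 modulo the current basis, so we have a Gröbner basis.
Inter-reduce: drop elements whose leading term is divisible by another's, tail-reduce, and make monic.
Reduced Gröbner basis: {a + 3b² + ¾b - 101/4, b³ - ¾b² - 103/12b + 11/2}.

Since the basis is lex-ordered, b³ - ¾b² - 103/12b + 11/2 is univariate in b. Its roots are {3, -9/8 + sqrt(1785)/24, -sqrt(1785)/24 - 9/8}. Back-substituting each root into the other basis elements fixes the other coordinates.
  b = 3: the earlier basis element becomes a + 4 = 0, giving a = -4 — point (-4, 3).
  b = -9/8 + sqrt(1785)/24: the earlier basis element becomes a - 13 - sqrt(1785)/4 = 0, giving a = sqrt(1785)/4 + 13 — point (sqrt(1785)/4 + 13, -9/8 + sqrt(1785)/24).
  b = -sqrt(1785)/24 - 9/8: the earlier basis element becomes a - 13 + sqrt(1785)/4 = 0, giving a = 13 - sqrt(1785)/4 — point (13 - sqrt(1785)/4, -sqrt(1785)/24 - 9/8).
Each listed point satisfies every original equation (direct substitution).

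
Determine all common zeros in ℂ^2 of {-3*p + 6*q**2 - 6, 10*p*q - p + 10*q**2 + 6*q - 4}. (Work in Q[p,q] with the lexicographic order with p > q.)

{(0, -1), (-36/25 - 3*sqrt(19)/25, 3/10 - sqrt(19)/10), (-36/25 + 3*sqrt(19)/25, 3/10 + sqrt(19)/10)}

Compute a lex Gröbner basis by Buchberger's algorithm.
f_1 = -3*p + 6*q**2 - 6, LT = p.
f_2 = 10*p*q - p + 10*q**2 + 6*q - 4, LT = p*q.

S(f_1,f_2): lcm = p*q. S = 1/10*p - 2*q**3 - q**2 + 7/5*q + 2/5.
  leading term p: subtract (-1/30)·f_1 from 1/10*p - 2*q**3 - q**2 + 7/5*q + 2/5 → -2*q**3 - 4/5*q**2 + 7/5*q + 1/5
  leading term q**3: no divisor's leading term divides it; move -2*q**3 to the remainder.
  leading term q**2: no divisor's leading term divides it; move -4/5*q**2 to the remainder.
  leading term q: no divisor's leading term divides it; move 7/5*q to the remainder.
  leading term 1: no divisor's leading term divides it; move 1/5 to the remainder.
  remainder -2*q**3 - 4/5*q**2 + 7/5*q + 1/5 ≠ 0; add h_3 = -2*q**3 - 4/5*q**2 + 7/5*q + 1/5 to the basis.

The other S-polynomials (S(f_1,h_3), S(f_2,h_3)) all reduce to 0 modulo the current basis, so we have a Gröbner basis.
Inter-reduce: drop elements whose leading term is divisible by another's, tail-reduce, and make monic.
Reduced Gröbner basis: {p - 2*q**2 + 2, q**3 + 2/5*q**2 - 7/10*q - 1/10}.

Since the basis is lex-ordered, q**3 + 2/5*q**2 - 7/10*q - 1/10 is univariate in q. Its roots are {-1, 3/10 - sqrt(19)/10, 3/10 + sqrt(19)/10}. Back-substituting each root into the other basis elements fixes the other coordinates.
  q = -1: the earlier basis element becomes p = 0, giving p = 0 — point (0, -1).
  q = 3/10 - sqrt(19)/10: the earlier basis element becomes p + 3*sqrt(19)/25 + 36/25 = 0, giving p = -36/25 - 3*sqrt(19)/25 — point (-36/25 - 3*sqrt(19)/25, 3/10 - sqrt(19)/10).
  q = 3/10 + sqrt(19)/10: the earlier basis element becomes p - 3*sqrt(19)/25 + 36/25 = 0, giving p = -36/25 + 3*sqrt(19)/25 — point (-36/25 + 3*sqrt(19)/25, 3/10 + sqrt(19)/10).
Substituting each solution back into the original system confirms all equations vanish.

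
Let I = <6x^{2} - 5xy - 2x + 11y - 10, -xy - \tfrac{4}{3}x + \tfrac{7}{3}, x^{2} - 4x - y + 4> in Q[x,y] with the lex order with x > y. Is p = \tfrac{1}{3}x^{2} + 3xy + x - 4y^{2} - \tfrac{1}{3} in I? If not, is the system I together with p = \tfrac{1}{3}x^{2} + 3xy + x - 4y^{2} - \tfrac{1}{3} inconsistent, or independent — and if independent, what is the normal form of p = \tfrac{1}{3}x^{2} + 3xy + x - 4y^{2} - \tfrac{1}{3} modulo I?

\tfrac{1}{3}x^{2} + 3xy + x - 4y^{2} - \tfrac{1}{3} lies in I (it reduces to 0).

First compute the reduced Gröbner basis of I by Buchberger's algorithm.
f_1 = 6x^{2} - 5xy - 2x + 11y - 10, LT = x^{2}.
f_2 = -xy - \tfrac{4}{3}x + \tfrac{7}{3}, LT = xy.
f_3 = x^{2} - 4x - y + 4, LT = x^{2}.

S(f_1,f_2): lcm = x^{2}y. S = -\tfrac{4}{3}x^{2} - \tfrac{5}{6}xy^{2} - \tfrac{1}{3}xy + \tfrac{7}{3}x + \tfrac{11}{6}y^{2} - \tfrac{5}{3}y.
  leading term x^{2}: subtract (-\tfrac{2}{9})·f_1 from -\tfrac{4}{3}x^{2} - \tfrac{5}{6}xy^{2} - \tfrac{1}{3}xy + \tfrac{7}{3}x + \tfrac{11}{6}y^{2} - \tfrac{5}{3}y → -\tfrac{5}{6}xy^{2} - \tfrac{13}{9}xy + \tfrac{17}{9}x + \tfrac{11}{6}y^{2} + \tfrac{7}{9}y - \tfrac{20}{9}
  leading term xy^{2}: subtract (\tfrac{5}{6}y)·f_2 from -\tfrac{5}{6}xy^{2} - \tfrac{13}{9}xy + \tfrac{17}{9}x + \tfrac{11}{6}y^{2} + \tfrac{7}{9}y - \tfrac{20}{9} → -\tfrac{1}{3}xy + \tfrac{17}{9}x + \tfrac{11}{6}y^{2} - \tfrac{7}{6}y - \tfrac{20}{9}
  leading term xy: subtract (\tfrac{1}{3})·f_2 from -\tfrac{1}{3}xy + \tfrac{17}{9}x + \tfrac{11}{6}y^{2} - \tfrac{7}{6}y - \tfrac{20}{9} → \tfrac{7}{3}x + \tfrac{11}{6}y^{2} - \tfrac{7}{6}y - 3
  leading term x: no divisor's leading term divides it; move \tfrac{7}{3}x to the remainder.
  leading term y^{2}: no divisor's leading term divides it; move \tfrac{11}{6}y^{2} to the remainder.
  leading term y: no divisor's leading term divides it; move -\tfrac{7}{6}y to the remainder.
  leading term 1: no divisor's leading term divides it; move -3 to the remainder.
  remainder \tfrac{7}{3}x + \tfrac{11}{6}y^{2} - \tfrac{7}{6}y - 3 ≠ 0; add h_4 = \tfrac{7}{3}x + \tfrac{11}{6}y^{2} - \tfrac{7}{6}y - 3 to the basis.

S(f_1,f_3): lcm = x^{2}. S = -\tfrac{5}{6}xy + \tfrac{11}{3}x + \tfrac{17}{6}y - \tfrac{17}{3}.
  leading term xy: subtract (\tfrac{5}{6})·f_2 from -\tfrac{5}{6}xy + \tfrac{11}{3}x + \tfrac{17}{6}y - \tfrac{17}{3} → \tfrac{43}{9}x + \tfrac{17}{6}y - \tfrac{137}{18}
  leading term x: subtract (\tfrac{43}{21})·h_4 from \tfrac{43}{9}x + \tfrac{17}{6}y - \tfrac{137}{18} → -\tfrac{473}{126}y^{2} + \tfrac{47}{9}y - \tfrac{185}{126}
  leading term y^{2}: no divisor's leading term divides it; move -\tfrac{473}{126}y^{2} to the remainder.
  leading term y: no divisor's leading term divides it; move \tfrac{47}{9}y to the remainder.
  leading term 1: no divisor's leading term divides it; move -\tfrac{185}{126} to the remainder.
  remainder -\tfrac{473}{126}y^{2} + \tfrac{47}{9}y - \tfrac{185}{126} ≠ 0; add h_5 = -\tfrac{473}{126}y^{2} + \tfrac{47}{9}y - \tfrac{185}{126} to the basis.

S(f_2,f_3): lcm = x^{2}y. S = \tfrac{4}{3}x^{2} + 4xy - \tfrac{7}{3}x + y^{2} - 4y.
  leading term x^{2}: subtract (\tfrac{2}{9})·f_1 from \tfrac{4}{3}x^{2} + 4xy - \tfrac{7}{3}x + y^{2} - 4y → \tfrac{46}{9}xy - \tfrac{17}{9}x + y^{2} - \tfrac{58}{9}y + \tfrac{20}{9}
  leading term xy: subtract (-\tfrac{46}{9})·f_2 from \tfrac{46}{9}xy - \tfrac{17}{9}x + y^{2} - \tfrac{58}{9}y + \tfrac{20}{9} → -\tfrac{235}{27}x + y^{2} - \tfrac{58}{9}y + \tfrac{382}{27}
  leading term x: subtract (-\tfrac{235}{63})·h_4 from -\tfrac{235}{27}x + y^{2} - \tfrac{58}{9}y + \tfrac{382}{27} → \tfrac{2963}{378}y^{2} - \tfrac{583}{54}y + \tfrac{559}{189}
  leading term y^{2}: subtract (-\tfrac{2963}{1419})·h_5 from \tfrac{2963}{378}y^{2} - \tfrac{583}{54}y + \tfrac{559}{189} → \tfrac{307}{2838}y - \tfrac{307}{2838}
  leading term y: no divisor's leading term divides it; move \tfrac{307}{2838}y to the remainder.
  leading term 1: no divisor's leading term divides it; move -\tfrac{307}{2838} to the remainder.
  remainder \tfrac{307}{2838}y - \tfrac{307}{2838} ≠ 0; add h_6 = \tfrac{307}{2838}y - \tfrac{307}{2838} to the basis.

The other S-polynomials (S(f_1,h_4), S(f_2,h_4), S(f_3,h_4), S(f_1,h_5), S(f_2,h_5), S(f_3,h_5), S(h_4,h_5), S(f_1,h_6), S(f_2,h_6), S(f_3,h_6), S(h_4,h_6), S(h_5,h_6)) all reduce to 0 modulo the current basis, so we have a Gröbner basis.
Inter-reduce: drop elements whose leading term is divisible by another's, tail-reduce, and make monic.
Reduced Gröbner basis: {x - 1, y - 1}.
Label its elements g_1 = x - 1, g_2 = y - 1.

Reduce p = \tfrac{1}{3}x^{2} + 3xy + x - 4y^{2} - \tfrac{1}{3} modulo G:
  leading term x^{2}: subtract (\tfrac{1}{3}x)·g_1 from \tfrac{1}{3}x^{2} + 3xy + x - 4y^{2} - \tfrac{1}{3} → 3xy + \tfrac{4}{3}x - 4y^{2} - \tfrac{1}{3}
  leading term xy: subtract (3y)·g_1 from 3xy + \tfrac{4}{3}x - 4y^{2} - \tfrac{1}{3} → \tfrac{4}{3}x - 4y^{2} + 3y - \tfrac{1}{3}
  leading term x: subtract (\tfrac{4}{3})·g_1 from \tfrac{4}{3}x - 4y^{2} + 3y - \tfrac{1}{3} → -4y^{2} + 3y + 1
  leading term y^{2}: subtract (-4y)·g_2 from -4y^{2} + 3y + 1 → -y + 1
  leading term y: subtract (-1)·g_2 from -y + 1 → 0
  normal form = 0.
Since the normal form is 0, p ∈ I.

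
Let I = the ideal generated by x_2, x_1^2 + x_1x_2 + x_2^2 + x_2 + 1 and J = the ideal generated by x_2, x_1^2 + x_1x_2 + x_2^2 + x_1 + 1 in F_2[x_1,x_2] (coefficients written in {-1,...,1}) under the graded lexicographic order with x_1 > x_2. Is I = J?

For a fixed monomial order, each ideal has a unique reduced Gröbner basis; comparing bases decides equality.
Buchberger on the first generating set:
f_1 = x_2, LT = x_2.
f_2 = x_1^2 + x_1x_2 + x_2^2 + x_2 + 1, LT = x_1^2.

S(f_1,f_2): leading monomials are coprime, so the S-polynomial reduces to 0 (Buchberger's first criterion).
Every S-polynomial of the final basis reduces to 0, so we have a Gröbner basis.
Inter-reduce: drop elements whose leading term is divisible by another's, tail-reduce, and make monic.
Reduced Gröbner basis: {x_1^2 + 1, x_2}.

Buchberger on the second generating set:
h_1 = x_2, LT = x_2.
h_2 = x_1^2 + x_1x_2 + x_2^2 + x_1 + 1, LT = x_1^2.

S(h_1,h_2): leading monomials are coprime, so the S-polynomial reduces to 0 (Buchberger's first criterion).
Every S-polynomial of the final basis reduces to 0, so we have a Gröbner basis.
Inter-reduce: drop elements whose leading term is divisible by another's, tail-reduce, and make monic.
Reduced Gröbner basis: {x_1^2 + x_1 + 1, x_2}.

Since the reduced bases disagree, the two ideals are not the same.

No, the ideals differ.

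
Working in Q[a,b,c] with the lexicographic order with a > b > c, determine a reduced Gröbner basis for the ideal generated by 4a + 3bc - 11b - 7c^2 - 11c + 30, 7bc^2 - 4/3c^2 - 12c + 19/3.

f_1 = 4a + 3bc - 11b - 7c^2 - 11c + 30, LT = a.
f_2 = 7bc^2 - 4/3c^2 - 12c + 19/3, LT = bc^2.

The S-polynomials (S(f_1,f_2)) all reduce to 0 modulo the current basis, so we have a Gröbner basis.

G = {a + 3/4bc - 11/4b - 7/4c^2 - 11/4c + 15/2, bc^2 - 4/21c^2 - 12/7c + 19/21}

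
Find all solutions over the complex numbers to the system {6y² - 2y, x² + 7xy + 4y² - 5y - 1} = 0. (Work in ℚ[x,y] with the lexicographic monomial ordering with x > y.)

Compute a lex Gröbner basis by Buchberger's algorithm.
f_1 = 6y² - 2y, LT = y².
f_2 = x² + 7xy + 4y² - 5y - 1, LT = x².

The S-polynomials (S(f_1,f_2)) all reduce to 0 modulo the current basis, so we have a Gröbner basis.
Inter-reduce: drop elements whose leading term is divisible by another's, tail-reduce, and make monic.
Reduced Gröbner basis: {x² + 7xy - 11/3y - 1, y² - ⅓y}.

From the last basis element, y² - ⅓y = 0, so y takes values in {0, 1/3}. Each choice, substituted upward through the basis, yields the corresponding point(s) of the solution set.
  y = 0: the earlier basis element becomes x² - 1 = 0, giving x = -1, 1 — points (-1, 0), (1, 0).
  y = 1/3: the earlier basis element becomes x² + 7/3x - 20/9 = 0, giving x = -7/6 + sqrt(129)/6, -sqrt(129)/6 - 7/6 — points (-7/6 + sqrt(129)/6, 1/3), (-sqrt(129)/6 - 7/6, 1/3).
This is the nonlinear analogue of row-reducing a linear system.

{(-1, 0), (1, 0), (-7/6 + sqrt(129)/6, 1/3), (-sqrt(129)/6 - 7/6, 1/3)}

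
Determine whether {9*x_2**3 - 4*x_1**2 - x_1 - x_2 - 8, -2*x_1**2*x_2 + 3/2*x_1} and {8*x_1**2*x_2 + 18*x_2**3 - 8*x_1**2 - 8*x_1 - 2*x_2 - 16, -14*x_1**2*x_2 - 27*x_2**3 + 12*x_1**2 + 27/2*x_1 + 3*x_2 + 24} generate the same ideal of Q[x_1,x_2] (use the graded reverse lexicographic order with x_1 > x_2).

For a fixed monomial order, each ideal has a unique reduced Gröbner basis; comparing bases decides equality.
Buchberger on the first generating set:
f_1 = 9*x_2**3 - 4*x_1**2 - x_1 - x_2 - 8, LT = x_2**3.
f_2 = -2*x_1**2*x_2 + 3/2*x_1, LT = x_1**2*x_2.

S(f_1,f_2): lcm = x_1**2*x_2**3. S = -4/9*x_1**4 - 1/9*x_1**3 - 1/9*x_1**2*x_2 + 3/4*x_1*x_2**2 - 8/9*x_1**2.
  leading term x_1**4: no divisor's leading term divides it; move -4/9*x_1**4 to the remainder.
  leading term x_1**3: no divisor's leading term divides it; move -1/9*x_1**3 to the remainder.
  leading term x_1**2*x_2: subtract (1/18)·f_2 from -1/9*x_1**2*x_2 + 3/4*x_1*x_2**2 - 8/9*x_1**2 → 3/4*x_1*x_2**2 - 8/9*x_1**2 - 1/12*x_1
  leading term x_1*x_2**2: no divisor's leading term divides it; move 3/4*x_1*x_2**2 to the remainder.
  leading term x_1**2: no divisor's leading term divides it; move -8/9*x_1**2 to the remainder.
  leading term x_1: no divisor's leading term divides it; move -1/12*x_1 to the remainder.
  remainder -4/9*x_1**4 - 1/9*x_1**3 + 3/4*x_1*x_2**2 - 8/9*x_1**2 - 1/12*x_1 ≠ 0; add g_3 = -4/9*x_1**4 - 1/9*x_1**3 + 3/4*x_1*x_2**2 - 8/9*x_1**2 - 1/12*x_1 to the basis.

The other S-polynomials (S(f_1,g_3), S(f_2,g_3)) all reduce to 0 modulo the current basis, so we have a Gröbner basis.
Inter-reduce: drop elements whose leading term is divisible by another's, tail-reduce, and make monic.
Reduced Gröbner basis: {x_1**4 + 1/4*x_1**3 - 27/16*x_1*x_2**2 + 2*x_1**2 + 3/16*x_1, x_1**2*x_2 - 3/4*x_1, x_2**3 - 4/9*x_1**2 - 1/9*x_1 - 1/9*x_2 - 8/9}.

Buchberger on the second generating set:
h_1 = 8*x_1**2*x_2 + 18*x_2**3 - 8*x_1**2 - 8*x_1 - 2*x_2 - 16, LT = x_1**2*x_2.
h_2 = -14*x_1**2*x_2 - 27*x_2**3 + 12*x_1**2 + 27/2*x_1 + 3*x_2 + 24, LT = x_1**2*x_2.

S(h_1,h_2): lcm = x_1**2*x_2. S = 9/28*x_2**3 - 1/7*x_1**2 - 1/28*x_1 - 1/28*x_2 - 2/7.
  leading term x_2**3: no divisor's leading term divides it; move 9/28*x_2**3 to the remainder.
  leading term x_1**2: no divisor's leading term divides it; move -1/7*x_1**2 to the remainder.
  leading term x_1: no divisor's leading term divides it; move -1/28*x_1 to the remainder.
  leading term x_2: no divisor's leading term divides it; move -1/28*x_2 to the remainder.
  leading term 1: no divisor's leading term divides it; move -2/7 to the remainder.
  remainder 9/28*x_2**3 - 1/7*x_1**2 - 1/28*x_1 - 1/28*x_2 - 2/7 ≠ 0; add k_3 = 9/28*x_2**3 - 1/7*x_1**2 - 1/28*x_1 - 1/28*x_2 - 2/7 to the basis.

S(h_1,k_3): lcm = x_1**2*x_2**3. S = 9/4*x_2**5 + 4/9*x_1**4 - x_1**2*x_2**2 + 1/9*x_1**3 + 1/9*x_1**2*x_2 - x_1*x_2**2 - 1/4*x_2**3 + 8/9*x_1**2 - 2*x_2**2.
  leading term x_2**5: subtract (7*x_2**2)·k_3 from 9/4*x_2**5 + 4/9*x_1**4 - x_1**2*x_2**2 + 1/9*x_1**3 + 1/9*x_1**2*x_2 - x_1*x_2**2 - 1/4*x_2**3 + 8/9*x_1**2 - 2*x_2**2 → 4/9*x_1**4 + 1/9*x_1**3 + 1/9*x_1**2*x_2 - 3/4*x_1*x_2**2 + 8/9*x_1**2
  leading term x_1**4: no divisor's leading term divides it; move 4/9*x_1**4 to the remainder.
  leading term x_1**3: no divisor's leading term divides it; move 1/9*x_1**3 to the remainder.
  leading term x_1**2*x_2: subtract (1/72)·h_1 from 1/9*x_1**2*x_2 - 3/4*x_1*x_2**2 + 8/9*x_1**2 → -3/4*x_1*x_2**2 - 1/4*x_2**3 + x_1**2 + 1/9*x_1 + 1/36*x_2 + 2/9
  leading term x_1*x_2**2: no divisor's leading term divides it; move -3/4*x_1*x_2**2 to the remainder.
  leading term x_2**3: subtract (-7/9)·k_3 from -1/4*x_2**3 + x_1**2 + 1/9*x_1 + 1/36*x_2 + 2/9 → 8/9*x_1**2 + 1/12*x_1
  leading term x_1**2: no divisor's leading term divides it; move 8/9*x_1**2 to the remainder.
  leading term x_1: no divisor's leading term divides it; move 1/12*x_1 to the remainder.
  remainder 4/9*x_1**4 + 1/9*x_1**3 - 3/4*x_1*x_2**2 + 8/9*x_1**2 + 1/12*x_1 ≠ 0; add k_4 = 4/9*x_1**4 + 1/9*x_1**3 - 3/4*x_1*x_2**2 + 8/9*x_1**2 + 1/12*x_1 to the basis.

The other S-polynomials (S(h_2,k_3), S(h_1,k_4), S(h_2,k_4), S(k_3,k_4)) all reduce to 0 modulo the current basis, so we have a Gröbner basis.
Inter-reduce: drop elements whose leading term is divisible by another's, tail-reduce, and make monic.
Reduced Gröbner basis: {x_1**4 + 1/4*x_1**3 - 27/16*x_1*x_2**2 + 2*x_1**2 + 3/16*x_1, x_1**2*x_2 - 3/4*x_1, x_2**3 - 4/9*x_1**2 - 1/9*x_1 - 1/9*x_2 - 8/9}.

The two bases agree; hence the ideals are identical.

Yes, the ideals are equal.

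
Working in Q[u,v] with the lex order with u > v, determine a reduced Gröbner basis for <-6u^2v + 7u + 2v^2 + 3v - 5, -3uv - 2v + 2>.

G = {u + 2/3v^2 + 1/9v - 7/9, v^3 + 1/6v^2 - 13/6v + 1}

This is the nonlinear analogue of row-reducing a linear system.

f_1 = -6u^2v + 7u + 2v^2 + 3v - 5, LT = u^2v.
f_2 = -3uv - 2v + 2, LT = uv.

S(f_1,f_2): lcm = u^2v. S = -2/3uv - 1/2u - 1/3v^2 - 1/2v + 5/6.
  leading term uv: subtract (2/9)·f_2 from -2/3uv - 1/2u - 1/3v^2 - 1/2v + 5/6 → -1/2u - 1/3v^2 - 1/18v + 7/18
  leading term u: no divisor's leading term divides it; move -1/2u to the remainder.
  leading term v^2: no divisor's leading term divides it; move -1/3v^2 to the remainder.
  leading term v: no divisor's leading term divides it; move -1/18v to the remainder.
  leading term 1: no divisor's leading term divides it; move 7/18 to the remainder.
  remainder -1/2u - 1/3v^2 - 1/18v + 7/18 ≠ 0; add g_3 = -1/2u - 1/3v^2 - 1/18v + 7/18 to the basis.

S(f_1,g_3): lcm = u^2v. S = -2/3uv^3 - 1/9uv^2 + 7/9uv - 7/6u - 1/3v^2 - 1/2v + 5/6.
  leading term uv^3: subtract (2/9v^2)·f_2 from -2/3uv^3 - 1/9uv^2 + 7/9uv - 7/6u - 1/3v^2 - 1/2v + 5/6 → -1/9uv^2 + 7/9uv - 7/6u + 4/9v^3 - 7/9v^2 - 1/2v + 5/6
  leading term uv^2: subtract (1/27v)·f_2 from -1/9uv^2 + 7/9uv - 7/6u + 4/9v^3 - 7/9v^2 - 1/2v + 5/6 → 7/9uv - 7/6u + 4/9v^3 - 19/27v^2 - 31/54v + 5/6
  leading term uv: subtract (-7/27)·f_2 from 7/9uv - 7/6u + 4/9v^3 - 19/27v^2 - 31/54v + 5/6 → -7/6u + 4/9v^3 - 19/27v^2 - 59/54v + 73/54
  leading term u: subtract (7/3)·g_3 from -7/6u + 4/9v^3 - 19/27v^2 - 59/54v + 73/54 → 4/9v^3 + 2/27v^2 - 26/27v + 4/9
  leading term v^3: no divisor's leading term divides it; move 4/9v^3 to the remainder.
  leading term v^2: no divisor's leading term divides it; move 2/27v^2 to the remainder.
  leading term v: no divisor's leading term divides it; move -26/27v to the remainder.
  leading term 1: no divisor's leading term divides it; move 4/9 to the remainder.
  remainder 4/9v^3 + 2/27v^2 - 26/27v + 4/9 ≠ 0; add g_4 = 4/9v^3 + 2/27v^2 - 26/27v + 4/9 to the basis.

S(f_2,g_3): lcm = uv. S = -2/3v^3 - 1/9v^2 + 13/9v - 2/3.
  leading term v^3: subtract (-3/2)·g_4 from -2/3v^3 - 1/9v^2 + 13/9v - 2/3 → 0
  remainder 0.

S(f_1,g_4): lcm = u^2v^3. S = -1/6u^2v^2 + 13/6u^2v - u^2 - 7/6uv^2 - 1/3v^4 - 1/2v^3 + 5/6v^2.
  leading term u^2v^2: subtract (1/36v)·f_1 from -1/6u^2v^2 + 13/6u^2v - u^2 - 7/6uv^2 - 1/3v^4 - 1/2v^3 + 5/6v^2 → 13/6u^2v - u^2 - 7/6uv^2 - 7/36uv - 1/3v^4 - 5/9v^3 + 3/4v^2 + 5/36v
  leading term u^2v: subtract (-13/36)·f_1 from 13/6u^2v - u^2 - 7/6uv^2 - 7/36uv - 1/3v^4 - 5/9v^3 + 3/4v^2 + 5/36v → -u^2 - 7/6uv^2 - 7/36uv + 91/36u - 1/3v^4 - 5/9v^3 + 53/36v^2 + 11/9v - 65/36
  leading term u^2: subtract (2u)·g_3 from -u^2 - 7/6uv^2 - 7/36uv + 91/36u - 1/3v^4 - 5/9v^3 + 53/36v^2 + 11/9v - 65/36 → -1/2uv^2 - 1/12uv + 7/4u - 1/3v^4 - 5/9v^3 + 53/36v^2 + 11/9v - 65/36
  leading term uv^2: subtract (1/6v)·f_2 from -1/2uv^2 - 1/12uv + 7/4u - 1/3v^4 - 5/9v^3 + 53/36v^2 + 11/9v - 65/36 → -1/12uv + 7/4u - 1/3v^4 - 5/9v^3 + 65/36v^2 + 8/9v - 65/36
  leading term uv: subtract (1/36)·f_2 from -1/12uv + 7/4u - 1/3v^4 - 5/9v^3 + 65/36v^2 + 8/9v - 65/36 → 7/4u - 1/3v^4 - 5/9v^3 + 65/36v^2 + 17/18v - 67/36
  leading term u: subtract (-7/2)·g_3 from 7/4u - 1/3v^4 - 5/9v^3 + 65/36v^2 + 17/18v - 67/36 → -1/3v^4 - 5/9v^3 + 23/36v^2 + 3/4v - 1/2
  leading term v^4: subtract (-3/4v)·g_4 from -1/3v^4 - 5/9v^3 + 23/36v^2 + 3/4v - 1/2 → -1/2v^3 - 1/12v^2 + 13/12v - 1/2
  leading term v^3: subtract (-9/8)·g_4 from -1/2v^3 - 1/12v^2 + 13/12v - 1/2 → 0
  remainder 0.

S(f_2,g_4): lcm = uv^3. S = -1/6uv^2 + 13/6uv - u + 2/3v^3 - 2/3v^2.
  leading term uv^2: subtract (1/18v)·f_2 from -1/6uv^2 + 13/6uv - u + 2/3v^3 - 2/3v^2 → 13/6uv - u + 2/3v^3 - 5/9v^2 - 1/9v
  leading term uv: subtract (-13/18)·f_2 from 13/6uv - u + 2/3v^3 - 5/9v^2 - 1/9v → -u + 2/3v^3 - 5/9v^2 - 14/9v + 13/9
  leading term u: subtract (2)·g_3 from -u + 2/3v^3 - 5/9v^2 - 14/9v + 13/9 → 2/3v^3 + 1/9v^2 - 13/9v + 2/3
  leading term v^3: subtract (3/2)·g_4 from 2/3v^3 + 1/9v^2 - 13/9v + 2/3 → 0
  remainder 0.

S(g_3,g_4): leading monomials are coprime, so the S-polynomial reduces to 0 (Buchberger's first criterion).
Every S-polynomial of the final basis reduces to 0, so we have a Gröbner basis.
Inter-reduce: drop elements whose leading term is divisible by another's, tail-reduce, and make monic.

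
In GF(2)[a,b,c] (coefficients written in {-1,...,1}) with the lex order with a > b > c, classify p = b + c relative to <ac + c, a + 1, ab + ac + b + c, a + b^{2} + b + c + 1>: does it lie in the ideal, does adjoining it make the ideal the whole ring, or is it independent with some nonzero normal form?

First compute the reduced Gröbner basis of I by Buchberger's algorithm.
f_1 = ac + c, LT = ac.
f_2 = a + 1, LT = a.
f_3 = ab + ac + b + c, LT = ab.
f_4 = a + b^{2} + b + c + 1, LT = a.

S(f_1,f_4): lcm = ac. S = b^{2}c + bc + c^{2}.
  leading term b^{2}c: no divisor's leading term divides it; move b^{2}c to the remainder.
  leading term bc: no divisor's leading term divides it; move bc to the remainder.
  leading term c^{2}: no divisor's leading term divides it; move c^{2} to the remainder.
  remainder b^{2}c + bc + c^{2} ≠ 0; add h_5 = b^{2}c + bc + c^{2} to the basis.

S(f_2,f_4): lcm = a. S = b^{2} + b + c.
  leading term b^{2}: no divisor's leading term divides it; move b^{2} to the remainder.
  leading term b: no divisor's leading term divides it; move b to the remainder.
  leading term c: no divisor's leading term divides it; move c to the remainder.
  remainder b^{2} + b + c ≠ 0; add h_6 = b^{2} + b + c to the basis.

The other S-polynomials (S(f_1,f_2), S(f_1,f_3), S(f_2,f_3), S(f_3,f_4), S(f_1,h_5), S(f_2,h_5), S(f_3,h_5), S(f_4,h_5), S(f_1,h_6), S(f_2,h_6), S(f_3,h_6), S(f_4,h_6), S(h_5,h_6)) all reduce to 0 modulo the current basis, so we have a Gröbner basis.
Inter-reduce: drop elements whose leading term is divisible by another's, tail-reduce, and make monic.
Reduced Gröbner basis: {a + 1, b^{2} + b + c}.
Label its elements g_1 = a + 1, g_2 = b^{2} + b + c.

Reduce p = b + c modulo G:
  leading term b: no divisor's leading term divides it; move b to the remainder.
  leading term c: no divisor's leading term divides it; move c to the remainder.
  normal form = b + c.
The normal form is nonzero, so p ∉ I. Since p minus its normal form lies in I, I + (p) = I + (r) where r = b + c; decide whether this ideal is the whole ring.
Run Buchberger on G together with r (pairs among the g_i already reduce to 0 since G is a Gröbner basis):
g_1 = a + 1, LT = a.
g_2 = b^{2} + b + c, LT = b^{2}.
r = b + c, LT = b.

S(g_2,r): lcm = b^{2}. S = bc + b + c.
  leading term bc: subtract (c)·r from bc + b + c → b + c^{2} + c
  leading term b: subtract (1)·r from b + c^{2} + c → c^{2}
  leading term c^{2}: no divisor's leading term divides it; move c^{2} to the remainder.
  remainder c^{2} ≠ 0; add m_4 = c^{2} to the basis.

The other S-polynomials (S(g_1,g_2), S(g_1,r), S(g_1,m_4), S(g_2,m_4), S(r,m_4)) all reduce to 0 modulo the current basis, so we have a Gröbner basis.
Inter-reduce: drop elements whose leading term is divisible by another's, tail-reduce, and make monic.
Reduced Gröbner basis: {a + 1, b + c, c^{2}}.
The reduced Gröbner basis of I + (p) is {a + 1, b + c, c^{2}} ≠ {1}, a proper ideal, so the enlarged system stays consistent: p is independent of I, with normal form b + c.

b + c is independent of I; its normal form modulo I is b + c.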